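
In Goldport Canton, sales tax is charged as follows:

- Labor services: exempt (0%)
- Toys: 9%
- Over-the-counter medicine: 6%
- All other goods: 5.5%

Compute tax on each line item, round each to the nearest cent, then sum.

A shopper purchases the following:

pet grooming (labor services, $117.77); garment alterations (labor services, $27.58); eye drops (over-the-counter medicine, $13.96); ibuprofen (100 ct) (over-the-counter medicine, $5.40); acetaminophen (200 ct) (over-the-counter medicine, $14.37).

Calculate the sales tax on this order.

$2.02

Pet grooming $117.77: labor services → 0% → $0.00
Garment alterations $27.58: labor services → 0% → $0.00
Eye drops $13.96: over-the-counter medicine → 6% → $0.84
Ibuprofen (100 ct) $5.40: over-the-counter medicine → 6% → $0.32
Acetaminophen (200 ct) $14.37: over-the-counter medicine → 6% → $0.86
Total tax = $0.84 + $0.32 + $0.86 = $2.02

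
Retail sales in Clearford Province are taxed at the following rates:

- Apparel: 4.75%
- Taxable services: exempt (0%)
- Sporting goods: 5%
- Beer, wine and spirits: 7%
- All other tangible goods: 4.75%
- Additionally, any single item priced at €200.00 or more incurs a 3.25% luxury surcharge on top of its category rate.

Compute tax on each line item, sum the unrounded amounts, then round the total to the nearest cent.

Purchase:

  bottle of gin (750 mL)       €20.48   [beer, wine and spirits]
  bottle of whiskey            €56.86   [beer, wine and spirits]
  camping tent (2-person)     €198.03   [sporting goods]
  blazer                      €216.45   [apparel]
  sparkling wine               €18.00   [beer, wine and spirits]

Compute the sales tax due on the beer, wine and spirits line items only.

Bottle of gin (750 mL) €20.48: beer, wine and spirits → 7% → €1.4336
Bottle of whiskey €56.86: beer, wine and spirits → 7% → €3.9802
Sparkling wine €18.00: beer, wine and spirits → 7% → €1.26
Tax on beer, wine and spirits: unrounded sum = €6.6738 → €6.67

€6.67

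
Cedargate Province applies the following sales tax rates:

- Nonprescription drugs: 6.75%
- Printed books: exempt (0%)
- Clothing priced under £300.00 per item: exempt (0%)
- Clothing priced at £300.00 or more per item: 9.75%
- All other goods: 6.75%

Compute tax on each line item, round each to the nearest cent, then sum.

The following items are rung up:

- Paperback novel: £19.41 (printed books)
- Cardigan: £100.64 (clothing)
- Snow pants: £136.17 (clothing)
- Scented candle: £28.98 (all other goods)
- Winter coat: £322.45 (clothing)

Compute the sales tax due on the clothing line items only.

Cardigan £100.64: clothing, under £300.00 → 0% → £0.00
Snow pants £136.17: clothing, under £300.00 → 0% → £0.00
Winter coat £322.45: clothing, £300.00 or more → 9.75% → £31.44
Tax on clothing = £0.00 + £0.00 + £31.44 = £31.44

£31.44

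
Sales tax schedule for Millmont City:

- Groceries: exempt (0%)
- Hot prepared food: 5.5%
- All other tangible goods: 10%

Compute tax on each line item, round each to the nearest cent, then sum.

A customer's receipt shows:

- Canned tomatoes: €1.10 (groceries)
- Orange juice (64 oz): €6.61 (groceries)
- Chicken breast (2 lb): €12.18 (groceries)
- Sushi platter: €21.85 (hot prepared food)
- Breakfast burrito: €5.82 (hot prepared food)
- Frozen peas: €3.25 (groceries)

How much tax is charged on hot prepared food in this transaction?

Sushi platter €21.85: hot prepared food → 5.5% → €1.20
Breakfast burrito €5.82: hot prepared food → 5.5% → €0.32
Tax on hot prepared food = €1.20 + €0.32 = €1.52

€1.52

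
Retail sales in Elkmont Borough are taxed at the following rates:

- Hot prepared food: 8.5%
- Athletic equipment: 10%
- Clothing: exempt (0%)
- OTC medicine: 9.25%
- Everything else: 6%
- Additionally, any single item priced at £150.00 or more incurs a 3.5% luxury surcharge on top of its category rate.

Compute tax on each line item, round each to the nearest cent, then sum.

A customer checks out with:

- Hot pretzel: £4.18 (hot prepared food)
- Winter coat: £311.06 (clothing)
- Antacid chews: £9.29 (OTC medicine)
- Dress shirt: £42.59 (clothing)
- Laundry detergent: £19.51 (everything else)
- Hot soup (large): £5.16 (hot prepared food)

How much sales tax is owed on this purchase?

Hot pretzel £4.18: hot prepared food → 8.5% → £0.36
Winter coat £311.06: clothing → 0% + 3.5% surcharge = 3.5% → £10.89
Antacid chews £9.29: OTC medicine → 9.25% → £0.86
Dress shirt £42.59: clothing → 0% → £0.00
Laundry detergent £19.51: everything else → 6% → £1.17
Hot soup (large) £5.16: hot prepared food → 8.5% → £0.44
Total tax = £0.36 + £10.89 + £0.86 + £1.17 + £0.44 = £13.72

£13.72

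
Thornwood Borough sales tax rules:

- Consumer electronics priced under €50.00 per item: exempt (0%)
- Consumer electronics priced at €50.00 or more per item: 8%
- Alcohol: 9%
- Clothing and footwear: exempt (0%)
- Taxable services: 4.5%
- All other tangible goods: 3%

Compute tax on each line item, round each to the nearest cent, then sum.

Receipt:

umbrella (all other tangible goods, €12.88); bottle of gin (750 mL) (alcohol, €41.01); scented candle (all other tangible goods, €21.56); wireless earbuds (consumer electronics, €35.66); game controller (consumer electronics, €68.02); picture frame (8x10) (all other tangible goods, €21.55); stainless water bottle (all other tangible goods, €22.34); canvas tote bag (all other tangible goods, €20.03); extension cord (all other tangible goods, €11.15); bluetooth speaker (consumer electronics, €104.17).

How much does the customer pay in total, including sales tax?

Umbrella €12.88: all other tangible goods → 3% → €0.39
Bottle of gin (750 mL) €41.01: alcohol → 9% → €3.69
Scented candle €21.56: all other tangible goods → 3% → €0.65
Wireless earbuds €35.66: consumer electronics, under €50.00 → 0% → €0.00
Game controller €68.02: consumer electronics, €50.00 or more → 8% → €5.44
Picture frame (8x10) €21.55: all other tangible goods → 3% → €0.65
Stainless water bottle €22.34: all other tangible goods → 3% → €0.67
Canvas tote bag €20.03: all other tangible goods → 3% → €0.60
Extension cord €11.15: all other tangible goods → 3% → €0.33
Bluetooth speaker €104.17: consumer electronics, €50.00 or more → 8% → €8.33
Subtotal = €358.37; tax = €20.75; total due = €379.12

€379.12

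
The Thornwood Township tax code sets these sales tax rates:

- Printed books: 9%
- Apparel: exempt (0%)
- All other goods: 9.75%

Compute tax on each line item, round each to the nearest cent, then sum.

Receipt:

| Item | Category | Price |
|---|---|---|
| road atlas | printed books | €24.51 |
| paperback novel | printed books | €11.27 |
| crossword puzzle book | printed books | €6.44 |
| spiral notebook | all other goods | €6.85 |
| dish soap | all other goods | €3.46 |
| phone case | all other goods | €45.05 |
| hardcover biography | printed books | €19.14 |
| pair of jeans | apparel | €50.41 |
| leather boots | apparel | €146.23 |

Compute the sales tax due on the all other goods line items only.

Spiral notebook €6.85: all other goods → 9.75% → €0.67
Dish soap €3.46: all other goods → 9.75% → €0.34
Phone case €45.05: all other goods → 9.75% → €4.39
Tax on all other goods = €0.67 + €0.34 + €4.39 = €5.40

€5.40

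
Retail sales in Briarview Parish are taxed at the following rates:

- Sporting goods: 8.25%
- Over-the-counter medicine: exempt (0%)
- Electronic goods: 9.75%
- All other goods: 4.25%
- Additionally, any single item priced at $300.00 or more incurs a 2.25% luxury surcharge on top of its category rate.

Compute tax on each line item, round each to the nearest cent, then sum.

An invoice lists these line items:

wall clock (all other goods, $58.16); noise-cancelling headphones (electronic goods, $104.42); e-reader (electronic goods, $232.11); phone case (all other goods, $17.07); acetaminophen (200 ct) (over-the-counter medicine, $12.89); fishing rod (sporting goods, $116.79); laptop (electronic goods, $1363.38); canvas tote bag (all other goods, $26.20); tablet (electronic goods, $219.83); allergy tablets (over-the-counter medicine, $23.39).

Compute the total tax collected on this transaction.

$231.80

Wall clock $58.16: all other goods → 4.25% → $2.47
Noise-cancelling headphones $104.42: electronic goods → 9.75% → $10.18
E-reader $232.11: electronic goods → 9.75% → $22.63
Phone case $17.07: all other goods → 4.25% → $0.73
Acetaminophen (200 ct) $12.89: over-the-counter medicine → 0% → $0.00
Fishing rod $116.79: sporting goods → 8.25% → $9.64
Laptop $1363.38: electronic goods → 9.75% + 2.25% surcharge = 12% → $163.61
Canvas tote bag $26.20: all other goods → 4.25% → $1.11
Tablet $219.83: electronic goods → 9.75% → $21.43
Allergy tablets $23.39: over-the-counter medicine → 0% → $0.00
Total tax = $2.47 + $10.18 + $22.63 + $0.73 + $9.64 + $163.61 + $1.11 + $21.43 = $231.80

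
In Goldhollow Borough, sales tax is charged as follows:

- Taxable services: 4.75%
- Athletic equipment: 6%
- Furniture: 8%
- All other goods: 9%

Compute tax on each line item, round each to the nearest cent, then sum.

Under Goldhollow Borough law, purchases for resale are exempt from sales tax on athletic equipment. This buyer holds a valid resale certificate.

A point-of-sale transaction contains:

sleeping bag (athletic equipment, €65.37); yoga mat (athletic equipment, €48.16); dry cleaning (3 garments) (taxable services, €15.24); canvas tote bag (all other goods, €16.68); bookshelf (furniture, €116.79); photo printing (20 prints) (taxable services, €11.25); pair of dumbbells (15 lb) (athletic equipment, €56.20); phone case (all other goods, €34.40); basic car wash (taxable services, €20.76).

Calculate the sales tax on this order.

€16.18

Sleeping bag €65.37: athletic equipment, buyer-exempt → 0% → €0.00
Yoga mat €48.16: athletic equipment, buyer-exempt → 0% → €0.00
Dry cleaning (3 garments) €15.24: taxable services → 4.75% → €0.72
Canvas tote bag €16.68: all other goods → 9% → €1.50
Bookshelf €116.79: furniture → 8% → €9.34
Photo printing (20 prints) €11.25: taxable services → 4.75% → €0.53
Pair of dumbbells (15 lb) €56.20: athletic equipment, buyer-exempt → 0% → €0.00
Phone case €34.40: all other goods → 9% → €3.10
Basic car wash €20.76: taxable services → 4.75% → €0.99
Total tax = €0.72 + €1.50 + €9.34 + €0.53 + €3.10 + €0.99 = €16.18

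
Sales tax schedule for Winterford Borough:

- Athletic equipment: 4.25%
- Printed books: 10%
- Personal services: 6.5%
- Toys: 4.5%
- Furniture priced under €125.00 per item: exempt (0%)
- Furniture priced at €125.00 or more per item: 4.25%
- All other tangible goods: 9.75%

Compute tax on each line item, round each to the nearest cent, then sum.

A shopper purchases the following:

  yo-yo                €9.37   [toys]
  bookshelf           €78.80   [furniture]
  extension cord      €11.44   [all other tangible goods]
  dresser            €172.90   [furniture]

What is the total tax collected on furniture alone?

Bookshelf €78.80: furniture, under €125.00 → 0% → €0.00
Dresser €172.90: furniture, €125.00 or more → 4.25% → €7.35
Tax on furniture = €0.00 + €7.35 = €7.35

€7.35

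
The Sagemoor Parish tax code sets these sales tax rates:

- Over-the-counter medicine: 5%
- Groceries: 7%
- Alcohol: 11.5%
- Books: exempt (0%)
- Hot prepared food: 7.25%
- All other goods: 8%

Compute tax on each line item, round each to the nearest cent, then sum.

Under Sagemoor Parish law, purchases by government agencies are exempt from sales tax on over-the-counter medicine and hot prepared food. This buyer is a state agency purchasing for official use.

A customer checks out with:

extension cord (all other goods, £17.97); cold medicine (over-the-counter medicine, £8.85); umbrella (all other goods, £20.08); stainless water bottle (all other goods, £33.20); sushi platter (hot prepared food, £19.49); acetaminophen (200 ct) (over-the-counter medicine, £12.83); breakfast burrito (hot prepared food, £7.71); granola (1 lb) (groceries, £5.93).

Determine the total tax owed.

£6.13

Extension cord £17.97: all other goods → 8% → £1.44
Cold medicine £8.85: over-the-counter medicine, buyer-exempt → 0% → £0.00
Umbrella £20.08: all other goods → 8% → £1.61
Stainless water bottle £33.20: all other goods → 8% → £2.66
Sushi platter £19.49: hot prepared food, buyer-exempt → 0% → £0.00
Acetaminophen (200 ct) £12.83: over-the-counter medicine, buyer-exempt → 0% → £0.00
Breakfast burrito £7.71: hot prepared food, buyer-exempt → 0% → £0.00
Granola (1 lb) £5.93: groceries → 7% → £0.42
Total tax = £1.44 + £1.61 + £2.66 + £0.42 = £6.13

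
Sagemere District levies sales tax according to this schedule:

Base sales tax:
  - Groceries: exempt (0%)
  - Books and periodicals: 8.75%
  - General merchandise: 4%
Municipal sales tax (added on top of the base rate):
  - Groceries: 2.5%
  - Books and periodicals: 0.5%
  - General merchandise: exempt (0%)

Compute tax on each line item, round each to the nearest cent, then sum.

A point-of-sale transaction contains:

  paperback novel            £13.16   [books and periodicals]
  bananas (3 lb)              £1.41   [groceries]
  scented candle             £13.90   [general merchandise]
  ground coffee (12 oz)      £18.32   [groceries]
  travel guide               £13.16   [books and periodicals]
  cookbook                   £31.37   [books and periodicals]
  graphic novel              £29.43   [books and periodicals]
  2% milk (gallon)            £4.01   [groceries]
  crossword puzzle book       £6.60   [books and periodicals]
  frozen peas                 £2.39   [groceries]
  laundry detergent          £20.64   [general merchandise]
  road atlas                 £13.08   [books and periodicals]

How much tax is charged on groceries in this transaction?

£0.66

Bananas (3 lb) £1.41: groceries → 0% + 2.5% municipal = 2.5% → £0.04
Ground coffee (12 oz) £18.32: groceries → 0% + 2.5% municipal = 2.5% → £0.46
2% milk (gallon) £4.01: groceries → 0% + 2.5% municipal = 2.5% → £0.10
Frozen peas £2.39: groceries → 0% + 2.5% municipal = 2.5% → £0.06
Tax on groceries = £0.04 + £0.46 + £0.10 + £0.06 = £0.66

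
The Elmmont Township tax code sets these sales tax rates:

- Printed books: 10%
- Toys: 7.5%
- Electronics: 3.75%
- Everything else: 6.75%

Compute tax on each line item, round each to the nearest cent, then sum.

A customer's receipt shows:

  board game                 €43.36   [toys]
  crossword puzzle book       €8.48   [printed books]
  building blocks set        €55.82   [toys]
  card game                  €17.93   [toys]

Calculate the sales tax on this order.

Board game €43.36: toys → 7.5% → €3.25
Crossword puzzle book €8.48: printed books → 10% → €0.85
Building blocks set €55.82: toys → 7.5% → €4.19
Card game €17.93: toys → 7.5% → €1.34
Total tax = €3.25 + €0.85 + €4.19 + €1.34 = €9.63

€9.63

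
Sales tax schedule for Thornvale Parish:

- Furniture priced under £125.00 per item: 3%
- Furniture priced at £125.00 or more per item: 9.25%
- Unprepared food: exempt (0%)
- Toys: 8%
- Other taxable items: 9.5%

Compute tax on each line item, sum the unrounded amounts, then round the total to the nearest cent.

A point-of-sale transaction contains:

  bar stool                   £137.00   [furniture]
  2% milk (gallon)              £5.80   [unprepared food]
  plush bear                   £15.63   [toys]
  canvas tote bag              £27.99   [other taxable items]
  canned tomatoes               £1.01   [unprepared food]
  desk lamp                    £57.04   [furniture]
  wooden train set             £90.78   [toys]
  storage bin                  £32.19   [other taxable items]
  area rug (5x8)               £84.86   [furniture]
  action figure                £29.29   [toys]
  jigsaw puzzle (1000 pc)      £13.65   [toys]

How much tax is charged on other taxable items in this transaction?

Canvas tote bag £27.99: other taxable items → 9.5% → £2.65905
Storage bin £32.19: other taxable items → 9.5% → £3.05805
Tax on other taxable items: unrounded sum = £5.7171 → £5.72

£5.72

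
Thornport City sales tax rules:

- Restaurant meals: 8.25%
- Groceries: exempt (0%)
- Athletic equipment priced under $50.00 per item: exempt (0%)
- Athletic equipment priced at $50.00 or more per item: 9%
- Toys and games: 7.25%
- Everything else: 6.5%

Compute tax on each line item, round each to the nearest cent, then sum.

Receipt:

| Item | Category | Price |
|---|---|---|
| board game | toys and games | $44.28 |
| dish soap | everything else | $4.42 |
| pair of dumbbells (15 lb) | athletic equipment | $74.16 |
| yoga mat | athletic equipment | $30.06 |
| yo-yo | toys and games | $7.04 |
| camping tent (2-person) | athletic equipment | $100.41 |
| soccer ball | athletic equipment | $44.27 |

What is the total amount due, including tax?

Board game $44.28: toys and games → 7.25% → $3.21
Dish soap $4.42: everything else → 6.5% → $0.29
Pair of dumbbells (15 lb) $74.16: athletic equipment, $50.00 or more → 9% → $6.67
Yoga mat $30.06: athletic equipment, under $50.00 → 0% → $0.00
Yo-yo $7.04: toys and games → 7.25% → $0.51
Camping tent (2-person) $100.41: athletic equipment, $50.00 or more → 9% → $9.04
Soccer ball $44.27: athletic equipment, under $50.00 → 0% → $0.00
Subtotal = $304.64; tax = $19.72; total due = $324.36

$324.36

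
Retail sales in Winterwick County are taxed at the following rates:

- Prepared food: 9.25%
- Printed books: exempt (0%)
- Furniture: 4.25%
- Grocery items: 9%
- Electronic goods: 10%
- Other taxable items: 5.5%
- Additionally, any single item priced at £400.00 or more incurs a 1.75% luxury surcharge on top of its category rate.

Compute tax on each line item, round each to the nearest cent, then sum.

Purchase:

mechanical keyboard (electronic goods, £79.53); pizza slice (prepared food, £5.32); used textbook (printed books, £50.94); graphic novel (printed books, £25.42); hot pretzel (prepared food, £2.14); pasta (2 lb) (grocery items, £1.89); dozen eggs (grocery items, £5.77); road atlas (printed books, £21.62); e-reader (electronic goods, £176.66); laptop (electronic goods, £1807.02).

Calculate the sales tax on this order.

£239.32

Mechanical keyboard £79.53: electronic goods → 10% → £7.95
Pizza slice £5.32: prepared food → 9.25% → £0.49
Used textbook £50.94: printed books → 0% → £0.00
Graphic novel £25.42: printed books → 0% → £0.00
Hot pretzel £2.14: prepared food → 9.25% → £0.20
Pasta (2 lb) £1.89: grocery items → 9% → £0.17
Dozen eggs £5.77: grocery items → 9% → £0.52
Road atlas £21.62: printed books → 0% → £0.00
E-reader £176.66: electronic goods → 10% → £17.67
Laptop £1807.02: electronic goods → 10% + 1.75% surcharge = 11.75% → £212.32
Total tax = £7.95 + £0.49 + £0.20 + £0.17 + £0.52 + £17.67 + £212.32 = £239.32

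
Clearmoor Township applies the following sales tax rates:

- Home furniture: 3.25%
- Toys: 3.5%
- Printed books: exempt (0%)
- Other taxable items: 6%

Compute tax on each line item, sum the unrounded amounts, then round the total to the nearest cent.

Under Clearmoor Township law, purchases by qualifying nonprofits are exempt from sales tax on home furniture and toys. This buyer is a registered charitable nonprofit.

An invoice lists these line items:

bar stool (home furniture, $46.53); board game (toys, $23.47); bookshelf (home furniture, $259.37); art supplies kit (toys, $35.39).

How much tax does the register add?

Bar stool $46.53: home furniture, buyer-exempt → 0% → $0.00
Board game $23.47: toys, buyer-exempt → 0% → $0.00
Bookshelf $259.37: home furniture, buyer-exempt → 0% → $0.00
Art supplies kit $35.39: toys, buyer-exempt → 0% → $0.00
Unrounded tax sum = $0.00 → $0.00

$0.00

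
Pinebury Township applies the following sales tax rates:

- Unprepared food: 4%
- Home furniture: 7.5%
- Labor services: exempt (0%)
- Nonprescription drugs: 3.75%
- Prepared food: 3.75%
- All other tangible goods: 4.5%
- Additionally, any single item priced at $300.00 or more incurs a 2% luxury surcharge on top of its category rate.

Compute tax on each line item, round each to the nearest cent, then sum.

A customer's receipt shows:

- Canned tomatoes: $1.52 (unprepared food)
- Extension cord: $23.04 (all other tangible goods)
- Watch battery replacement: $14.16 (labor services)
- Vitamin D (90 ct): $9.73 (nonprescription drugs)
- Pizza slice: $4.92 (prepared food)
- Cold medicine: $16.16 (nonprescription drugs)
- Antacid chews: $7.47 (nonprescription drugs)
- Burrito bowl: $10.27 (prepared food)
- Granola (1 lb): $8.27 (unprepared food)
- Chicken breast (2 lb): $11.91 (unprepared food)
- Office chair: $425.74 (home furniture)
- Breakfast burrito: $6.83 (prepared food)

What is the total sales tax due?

Canned tomatoes $1.52: unprepared food → 4% → $0.06
Extension cord $23.04: all other tangible goods → 4.5% → $1.04
Watch battery replacement $14.16: labor services → 0% → $0.00
Vitamin D (90 ct) $9.73: nonprescription drugs → 3.75% → $0.36
Pizza slice $4.92: prepared food → 3.75% → $0.18
Cold medicine $16.16: nonprescription drugs → 3.75% → $0.61
Antacid chews $7.47: nonprescription drugs → 3.75% → $0.28
Burrito bowl $10.27: prepared food → 3.75% → $0.39
Granola (1 lb) $8.27: unprepared food → 4% → $0.33
Chicken breast (2 lb) $11.91: unprepared food → 4% → $0.48
Office chair $425.74: home furniture → 7.5% + 2% surcharge = 9.5% → $40.45
Breakfast burrito $6.83: prepared food → 3.75% → $0.26
Total tax = $0.06 + $1.04 + $0.36 + $0.18 + $0.61 + $0.28 + $0.39 + $0.33 + $0.48 + $40.45 + $0.26 = $44.44

$44.44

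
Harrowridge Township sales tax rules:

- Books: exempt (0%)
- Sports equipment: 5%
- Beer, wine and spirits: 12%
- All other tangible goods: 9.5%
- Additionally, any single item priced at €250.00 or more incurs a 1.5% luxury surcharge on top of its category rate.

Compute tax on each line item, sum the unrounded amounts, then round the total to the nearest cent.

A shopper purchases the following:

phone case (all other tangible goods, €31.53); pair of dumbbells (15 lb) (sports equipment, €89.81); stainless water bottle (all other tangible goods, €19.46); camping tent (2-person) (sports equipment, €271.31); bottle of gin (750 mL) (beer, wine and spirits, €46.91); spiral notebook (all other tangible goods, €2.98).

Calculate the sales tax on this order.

Phone case €31.53: all other tangible goods → 9.5% → €2.99535
Pair of dumbbells (15 lb) €89.81: sports equipment → 5% → €4.4905
Stainless water bottle €19.46: all other tangible goods → 9.5% → €1.8487
Camping tent (2-person) €271.31: sports equipment → 5% + 1.5% surcharge = 6.5% → €17.63515
Bottle of gin (750 mL) €46.91: beer, wine and spirits → 12% → €5.6292
Spiral notebook €2.98: all other tangible goods → 9.5% → €0.2831
Unrounded tax sum = €32.882 → €32.88

€32.88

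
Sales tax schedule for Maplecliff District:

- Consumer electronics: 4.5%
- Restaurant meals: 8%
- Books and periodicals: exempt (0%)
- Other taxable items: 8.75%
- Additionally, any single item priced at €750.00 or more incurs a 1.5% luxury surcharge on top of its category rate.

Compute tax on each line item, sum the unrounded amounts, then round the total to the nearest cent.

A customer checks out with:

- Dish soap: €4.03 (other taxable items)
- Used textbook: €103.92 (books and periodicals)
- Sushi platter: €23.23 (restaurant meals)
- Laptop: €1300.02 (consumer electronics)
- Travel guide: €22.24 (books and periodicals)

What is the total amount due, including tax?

Dish soap €4.03: other taxable items → 8.75% → €0.352625
Used textbook €103.92: books and periodicals → 0% → €0.00
Sushi platter €23.23: restaurant meals → 8% → €1.8584
Laptop €1300.02: consumer electronics → 4.5% + 1.5% surcharge = 6% → €78.0012
Travel guide €22.24: books and periodicals → 0% → €0.00
Subtotal = €1453.44; unrounded tax = €80.212225 → €80.21; total due = €1533.65

€1533.65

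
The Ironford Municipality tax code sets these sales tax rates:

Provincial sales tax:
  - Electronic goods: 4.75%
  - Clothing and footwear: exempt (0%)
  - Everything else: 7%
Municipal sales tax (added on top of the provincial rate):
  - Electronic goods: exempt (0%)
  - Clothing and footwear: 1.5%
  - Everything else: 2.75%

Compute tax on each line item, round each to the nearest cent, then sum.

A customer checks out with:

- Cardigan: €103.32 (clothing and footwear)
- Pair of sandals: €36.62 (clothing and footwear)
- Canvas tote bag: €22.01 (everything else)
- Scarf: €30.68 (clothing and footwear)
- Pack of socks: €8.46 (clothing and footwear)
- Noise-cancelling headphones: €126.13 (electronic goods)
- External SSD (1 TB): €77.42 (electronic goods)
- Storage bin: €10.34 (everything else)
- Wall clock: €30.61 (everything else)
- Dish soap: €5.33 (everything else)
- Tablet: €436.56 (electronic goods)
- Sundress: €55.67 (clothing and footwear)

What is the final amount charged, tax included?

€983.75

Cardigan €103.32: clothing and footwear → 0% + 1.5% municipal = 1.5% → €1.55
Pair of sandals €36.62: clothing and footwear → 0% + 1.5% municipal = 1.5% → €0.55
Canvas tote bag €22.01: everything else → 7% + 2.75% municipal = 9.75% → €2.15
Scarf €30.68: clothing and footwear → 0% + 1.5% municipal = 1.5% → €0.46
Pack of socks €8.46: clothing and footwear → 0% + 1.5% municipal = 1.5% → €0.13
Noise-cancelling headphones €126.13: electronic goods → 4.75% + 0% municipal = 4.75% → €5.99
External SSD (1 TB) €77.42: electronic goods → 4.75% + 0% municipal = 4.75% → €3.68
Storage bin €10.34: everything else → 7% + 2.75% municipal = 9.75% → €1.01
Wall clock €30.61: everything else → 7% + 2.75% municipal = 9.75% → €2.98
Dish soap €5.33: everything else → 7% + 2.75% municipal = 9.75% → €0.52
Tablet €436.56: electronic goods → 4.75% + 0% municipal = 4.75% → €20.74
Sundress €55.67: clothing and footwear → 0% + 1.5% municipal = 1.5% → €0.84
Subtotal = €943.15; tax = €40.60; total due = €983.75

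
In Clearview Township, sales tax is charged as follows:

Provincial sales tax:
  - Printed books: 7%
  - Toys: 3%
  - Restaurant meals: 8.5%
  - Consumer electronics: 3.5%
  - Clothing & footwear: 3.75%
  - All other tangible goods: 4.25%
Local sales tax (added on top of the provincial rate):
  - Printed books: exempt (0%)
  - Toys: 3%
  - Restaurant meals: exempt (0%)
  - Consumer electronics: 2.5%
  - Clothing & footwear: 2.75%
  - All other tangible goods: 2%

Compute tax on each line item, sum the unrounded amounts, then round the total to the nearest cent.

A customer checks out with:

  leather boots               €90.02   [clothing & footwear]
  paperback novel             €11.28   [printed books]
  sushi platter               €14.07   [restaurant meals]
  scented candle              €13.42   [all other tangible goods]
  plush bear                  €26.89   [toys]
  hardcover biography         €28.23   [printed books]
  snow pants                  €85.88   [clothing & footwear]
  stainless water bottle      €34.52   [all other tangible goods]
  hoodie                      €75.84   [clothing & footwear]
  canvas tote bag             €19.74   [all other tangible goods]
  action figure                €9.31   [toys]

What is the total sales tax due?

€26.73

Leather boots €90.02: clothing & footwear → 3.75% + 2.75% local = 6.5% → €5.8513
Paperback novel €11.28: printed books → 7% + 0% local = 7% → €0.7896
Sushi platter €14.07: restaurant meals → 8.5% + 0% local = 8.5% → €1.19595
Scented candle €13.42: all other tangible goods → 4.25% + 2% local = 6.25% → €0.83875
Plush bear €26.89: toys → 3% + 3% local = 6% → €1.6134
Hardcover biography €28.23: printed books → 7% + 0% local = 7% → €1.9761
Snow pants €85.88: clothing & footwear → 3.75% + 2.75% local = 6.5% → €5.5822
Stainless water bottle €34.52: all other tangible goods → 4.25% + 2% local = 6.25% → €2.1575
Hoodie €75.84: clothing & footwear → 3.75% + 2.75% local = 6.5% → €4.9296
Canvas tote bag €19.74: all other tangible goods → 4.25% + 2% local = 6.25% → €1.23375
Action figure €9.31: toys → 3% + 3% local = 6% → €0.5586
Unrounded tax sum = €26.72675 → €26.73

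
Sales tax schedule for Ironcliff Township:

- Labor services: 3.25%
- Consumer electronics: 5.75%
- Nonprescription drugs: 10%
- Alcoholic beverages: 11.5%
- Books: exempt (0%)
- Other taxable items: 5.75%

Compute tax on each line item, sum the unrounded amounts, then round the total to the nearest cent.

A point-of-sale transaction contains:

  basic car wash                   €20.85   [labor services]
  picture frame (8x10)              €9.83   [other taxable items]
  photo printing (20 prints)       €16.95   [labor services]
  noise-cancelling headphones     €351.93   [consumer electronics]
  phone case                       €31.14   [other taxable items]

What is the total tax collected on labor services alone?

€1.23

Basic car wash €20.85: labor services → 3.25% → €0.677625
Photo printing (20 prints) €16.95: labor services → 3.25% → €0.550875
Tax on labor services: unrounded sum = €1.2285 → €1.23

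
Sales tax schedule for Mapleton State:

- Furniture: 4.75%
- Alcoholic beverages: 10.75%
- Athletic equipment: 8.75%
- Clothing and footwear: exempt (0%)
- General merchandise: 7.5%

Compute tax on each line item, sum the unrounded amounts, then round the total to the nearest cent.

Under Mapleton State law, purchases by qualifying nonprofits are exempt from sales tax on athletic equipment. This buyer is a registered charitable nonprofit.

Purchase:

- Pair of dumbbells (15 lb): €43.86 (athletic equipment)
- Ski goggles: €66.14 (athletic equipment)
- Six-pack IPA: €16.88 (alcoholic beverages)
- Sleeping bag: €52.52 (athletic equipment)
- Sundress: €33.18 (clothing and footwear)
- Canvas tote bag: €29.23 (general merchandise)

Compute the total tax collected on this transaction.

Pair of dumbbells (15 lb) €43.86: athletic equipment, buyer-exempt → 0% → €0.00
Ski goggles €66.14: athletic equipment, buyer-exempt → 0% → €0.00
Six-pack IPA €16.88: alcoholic beverages → 10.75% → €1.8146
Sleeping bag €52.52: athletic equipment, buyer-exempt → 0% → €0.00
Sundress €33.18: clothing and footwear → 0% → €0.00
Canvas tote bag €29.23: general merchandise → 7.5% → €2.19225
Unrounded tax sum = €4.00685 → €4.01

€4.01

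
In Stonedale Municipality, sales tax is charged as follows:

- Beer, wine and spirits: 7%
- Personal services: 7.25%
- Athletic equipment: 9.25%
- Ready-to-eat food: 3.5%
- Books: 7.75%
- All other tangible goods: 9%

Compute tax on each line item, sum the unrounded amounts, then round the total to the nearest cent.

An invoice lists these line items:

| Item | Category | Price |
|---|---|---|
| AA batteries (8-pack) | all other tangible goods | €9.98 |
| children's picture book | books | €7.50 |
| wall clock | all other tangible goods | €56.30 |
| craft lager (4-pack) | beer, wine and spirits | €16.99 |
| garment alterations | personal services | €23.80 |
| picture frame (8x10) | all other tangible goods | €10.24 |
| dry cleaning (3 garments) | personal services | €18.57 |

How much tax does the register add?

€11.73

AA batteries (8-pack) €9.98: all other tangible goods → 9% → €0.8982
Children's picture book €7.50: books → 7.75% → €0.58125
Wall clock €56.30: all other tangible goods → 9% → €5.067
Craft lager (4-pack) €16.99: beer, wine and spirits → 7% → €1.1893
Garment alterations €23.80: personal services → 7.25% → €1.7255
Picture frame (8x10) €10.24: all other tangible goods → 9% → €0.9216
Dry cleaning (3 garments) €18.57: personal services → 7.25% → €1.346325
Unrounded tax sum = €11.729175 → €11.73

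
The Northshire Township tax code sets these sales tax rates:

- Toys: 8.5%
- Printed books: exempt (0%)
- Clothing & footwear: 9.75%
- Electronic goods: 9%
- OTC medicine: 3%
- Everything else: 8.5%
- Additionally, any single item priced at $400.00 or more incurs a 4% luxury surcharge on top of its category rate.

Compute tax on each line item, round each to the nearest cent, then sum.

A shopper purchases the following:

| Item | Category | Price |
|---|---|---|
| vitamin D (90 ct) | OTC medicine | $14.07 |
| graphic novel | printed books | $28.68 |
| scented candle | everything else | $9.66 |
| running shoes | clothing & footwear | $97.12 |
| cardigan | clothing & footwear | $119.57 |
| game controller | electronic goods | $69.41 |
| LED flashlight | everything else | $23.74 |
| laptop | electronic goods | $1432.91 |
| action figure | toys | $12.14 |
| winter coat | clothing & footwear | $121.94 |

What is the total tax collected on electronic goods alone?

Game controller $69.41: electronic goods → 9% → $6.25
Laptop $1432.91: electronic goods → 9% + 4% surcharge = 13% → $186.28
Tax on electronic goods = $6.25 + $186.28 = $192.53

$192.53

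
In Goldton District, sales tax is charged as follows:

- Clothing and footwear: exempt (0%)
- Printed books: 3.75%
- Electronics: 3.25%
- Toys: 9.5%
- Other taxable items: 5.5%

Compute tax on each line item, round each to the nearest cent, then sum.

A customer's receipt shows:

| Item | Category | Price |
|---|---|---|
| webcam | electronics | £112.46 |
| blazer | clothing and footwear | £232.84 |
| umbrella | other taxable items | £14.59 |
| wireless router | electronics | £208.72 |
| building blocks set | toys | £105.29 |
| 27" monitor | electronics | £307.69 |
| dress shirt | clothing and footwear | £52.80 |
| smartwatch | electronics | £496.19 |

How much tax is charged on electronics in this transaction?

£36.56

Webcam £112.46: electronics → 3.25% → £3.65
Wireless router £208.72: electronics → 3.25% → £6.78
27" monitor £307.69: electronics → 3.25% → £10.00
Smartwatch £496.19: electronics → 3.25% → £16.13
Tax on electronics = £3.65 + £6.78 + £10.00 + £16.13 = £36.56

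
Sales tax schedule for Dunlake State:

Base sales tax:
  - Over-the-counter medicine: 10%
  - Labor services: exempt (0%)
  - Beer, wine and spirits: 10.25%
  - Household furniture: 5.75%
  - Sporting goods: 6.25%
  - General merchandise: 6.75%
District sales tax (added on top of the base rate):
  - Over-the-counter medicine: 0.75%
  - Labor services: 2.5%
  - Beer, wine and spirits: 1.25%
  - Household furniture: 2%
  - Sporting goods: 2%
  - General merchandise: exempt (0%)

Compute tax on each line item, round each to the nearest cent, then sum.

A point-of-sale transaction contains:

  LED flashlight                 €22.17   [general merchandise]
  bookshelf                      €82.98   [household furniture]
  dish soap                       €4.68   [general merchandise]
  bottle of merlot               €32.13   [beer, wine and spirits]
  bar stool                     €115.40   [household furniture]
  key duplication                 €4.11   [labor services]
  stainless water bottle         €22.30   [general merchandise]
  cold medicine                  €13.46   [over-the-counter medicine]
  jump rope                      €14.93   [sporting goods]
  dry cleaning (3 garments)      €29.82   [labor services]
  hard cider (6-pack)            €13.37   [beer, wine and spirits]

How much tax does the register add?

€27.46

LED flashlight €22.17: general merchandise → 6.75% + 0% district = 6.75% → €1.50
Bookshelf €82.98: household furniture → 5.75% + 2% district = 7.75% → €6.43
Dish soap €4.68: general merchandise → 6.75% + 0% district = 6.75% → €0.32
Bottle of merlot €32.13: beer, wine and spirits → 10.25% + 1.25% district = 11.5% → €3.69
Bar stool €115.40: household furniture → 5.75% + 2% district = 7.75% → €8.94
Key duplication €4.11: labor services → 0% + 2.5% district = 2.5% → €0.10
Stainless water bottle €22.30: general merchandise → 6.75% + 0% district = 6.75% → €1.51
Cold medicine €13.46: over-the-counter medicine → 10% + 0.75% district = 10.75% → €1.45
Jump rope €14.93: sporting goods → 6.25% + 2% district = 8.25% → €1.23
Dry cleaning (3 garments) €29.82: labor services → 0% + 2.5% district = 2.5% → €0.75
Hard cider (6-pack) €13.37: beer, wine and spirits → 10.25% + 1.25% district = 11.5% → €1.54
Total tax = €1.50 + €6.43 + €0.32 + €3.69 + €8.94 + €0.10 + €1.51 + €1.45 + €1.23 + €0.75 + €1.54 = €27.46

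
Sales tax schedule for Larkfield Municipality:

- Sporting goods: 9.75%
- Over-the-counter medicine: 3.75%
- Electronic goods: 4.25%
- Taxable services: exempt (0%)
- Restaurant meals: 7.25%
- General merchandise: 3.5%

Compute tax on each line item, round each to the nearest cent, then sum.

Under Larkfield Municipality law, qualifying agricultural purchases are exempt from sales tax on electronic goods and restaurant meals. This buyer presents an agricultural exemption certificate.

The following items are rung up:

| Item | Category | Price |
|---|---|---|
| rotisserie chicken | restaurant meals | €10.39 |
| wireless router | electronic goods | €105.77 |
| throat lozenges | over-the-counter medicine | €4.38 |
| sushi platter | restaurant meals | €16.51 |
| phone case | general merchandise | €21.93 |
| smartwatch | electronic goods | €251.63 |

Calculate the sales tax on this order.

Rotisserie chicken €10.39: restaurant meals, buyer-exempt → 0% → €0.00
Wireless router €105.77: electronic goods, buyer-exempt → 0% → €0.00
Throat lozenges €4.38: over-the-counter medicine → 3.75% → €0.16
Sushi platter €16.51: restaurant meals, buyer-exempt → 0% → €0.00
Phone case €21.93: general merchandise → 3.5% → €0.77
Smartwatch €251.63: electronic goods, buyer-exempt → 0% → €0.00
Total tax = €0.16 + €0.77 = €0.93

€0.93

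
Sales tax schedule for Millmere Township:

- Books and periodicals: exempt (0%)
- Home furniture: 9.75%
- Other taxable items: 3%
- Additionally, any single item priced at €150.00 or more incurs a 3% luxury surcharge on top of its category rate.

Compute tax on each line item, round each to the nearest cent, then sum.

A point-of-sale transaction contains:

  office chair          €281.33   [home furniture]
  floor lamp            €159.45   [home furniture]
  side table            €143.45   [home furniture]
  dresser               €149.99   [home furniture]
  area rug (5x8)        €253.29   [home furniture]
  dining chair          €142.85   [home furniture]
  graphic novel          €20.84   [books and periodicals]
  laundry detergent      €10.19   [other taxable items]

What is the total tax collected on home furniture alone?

Office chair €281.33: home furniture → 9.75% + 3% surcharge = 12.75% → €35.87
Floor lamp €159.45: home furniture → 9.75% + 3% surcharge = 12.75% → €20.33
Side table €143.45: home furniture → 9.75% → €13.99
Dresser €149.99: home furniture → 9.75% → €14.62
Area rug (5x8) €253.29: home furniture → 9.75% + 3% surcharge = 12.75% → €32.29
Dining chair €142.85: home furniture → 9.75% → €13.93
Tax on home furniture = €35.87 + €20.33 + €13.99 + €14.62 + €32.29 + €13.93 = €131.03

€131.03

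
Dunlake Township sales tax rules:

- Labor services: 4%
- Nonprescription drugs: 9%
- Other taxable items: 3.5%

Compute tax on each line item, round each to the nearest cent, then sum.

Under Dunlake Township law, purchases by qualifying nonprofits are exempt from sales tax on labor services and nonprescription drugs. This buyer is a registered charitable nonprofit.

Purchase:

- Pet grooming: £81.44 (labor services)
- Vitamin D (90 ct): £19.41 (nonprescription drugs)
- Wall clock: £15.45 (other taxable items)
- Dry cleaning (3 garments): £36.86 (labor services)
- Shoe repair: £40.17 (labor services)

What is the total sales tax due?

Pet grooming £81.44: labor services, buyer-exempt → 0% → £0.00
Vitamin D (90 ct) £19.41: nonprescription drugs, buyer-exempt → 0% → £0.00
Wall clock £15.45: other taxable items → 3.5% → £0.54
Dry cleaning (3 garments) £36.86: labor services, buyer-exempt → 0% → £0.00
Shoe repair £40.17: labor services, buyer-exempt → 0% → £0.00
Total tax = £0.54

£0.54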